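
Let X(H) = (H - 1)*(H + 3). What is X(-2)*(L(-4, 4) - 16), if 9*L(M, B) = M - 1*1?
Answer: 149/3 ≈ 49.667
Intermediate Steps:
L(M, B) = -1/9 + M/9 (L(M, B) = (M - 1*1)/9 = (M - 1)/9 = (-1 + M)/9 = -1/9 + M/9)
X(H) = (-1 + H)*(3 + H)
X(-2)*(L(-4, 4) - 16) = (-3 + (-2)**2 + 2*(-2))*((-1/9 + (1/9)*(-4)) - 16) = (-3 + 4 - 4)*((-1/9 - 4/9) - 16) = -3*(-5/9 - 16) = -3*(-149/9) = 149/3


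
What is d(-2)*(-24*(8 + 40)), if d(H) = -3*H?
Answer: -6912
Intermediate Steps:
d(-2)*(-24*(8 + 40)) = (-3*(-2))*(-24*(8 + 40)) = 6*(-24*48) = 6*(-1152) = -6912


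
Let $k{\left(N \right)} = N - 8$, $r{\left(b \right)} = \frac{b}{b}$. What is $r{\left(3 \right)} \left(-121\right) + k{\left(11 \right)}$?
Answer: $-118$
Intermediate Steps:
$r{\left(b \right)} = 1$
$k{\left(N \right)} = -8 + N$ ($k{\left(N \right)} = N - 8 = -8 + N$)
$r{\left(3 \right)} \left(-121\right) + k{\left(11 \right)} = 1 \left(-121\right) + \left(-8 + 11\right) = -121 + 3 = -118$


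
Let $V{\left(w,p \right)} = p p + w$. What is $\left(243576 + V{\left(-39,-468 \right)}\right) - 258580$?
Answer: $203981$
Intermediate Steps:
$V{\left(w,p \right)} = w + p^{2}$ ($V{\left(w,p \right)} = p^{2} + w = w + p^{2}$)
$\left(243576 + V{\left(-39,-468 \right)}\right) - 258580 = \left(243576 - \left(39 - \left(-468\right)^{2}\right)\right) - 258580 = \left(243576 + \left(-39 + 219024\right)\right) - 258580 = \left(243576 + 218985\right) - 258580 = 462561 - 258580 = 203981$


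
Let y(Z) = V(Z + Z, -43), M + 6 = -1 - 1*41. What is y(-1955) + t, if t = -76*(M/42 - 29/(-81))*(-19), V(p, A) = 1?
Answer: -642013/567 ≈ -1132.3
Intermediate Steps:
M = -48 (M = -6 + (-1 - 1*41) = -6 + (-1 - 41) = -6 - 42 = -48)
y(Z) = 1
t = -642580/567 (t = -76*(-48/42 - 29/(-81))*(-19) = -76*(-48*1/42 - 29*(-1/81))*(-19) = -76*(-8/7 + 29/81)*(-19) = -76*(-445/567)*(-19) = (33820/567)*(-19) = -642580/567 ≈ -1133.3)
y(-1955) + t = 1 - 642580/567 = -642013/567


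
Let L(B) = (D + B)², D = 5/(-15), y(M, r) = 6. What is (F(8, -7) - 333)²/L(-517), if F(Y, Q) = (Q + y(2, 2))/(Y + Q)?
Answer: 251001/602176 ≈ 0.41682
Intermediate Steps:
D = -⅓ (D = 5*(-1/15) = -⅓ ≈ -0.33333)
F(Y, Q) = (6 + Q)/(Q + Y) (F(Y, Q) = (Q + 6)/(Y + Q) = (6 + Q)/(Q + Y))
L(B) = (-⅓ + B)²
(F(8, -7) - 333)²/L(-517) = ((6 - 7)/(-7 + 8) - 333)²/(((-1 + 3*(-517))²/9)) = (-1/1 - 333)²/(((-1 - 1551)²/9)) = (1*(-1) - 333)²/(((⅑)*(-1552)²)) = (-1 - 333)²/(((⅑)*2408704)) = (-334)²/(2408704/9) = 111556*(9/2408704) = 251001/602176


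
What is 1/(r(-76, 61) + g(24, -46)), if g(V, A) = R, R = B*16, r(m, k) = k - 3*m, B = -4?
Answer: 1/225 ≈ 0.0044444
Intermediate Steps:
R = -64 (R = -4*16 = -64)
g(V, A) = -64
1/(r(-76, 61) + g(24, -46)) = 1/((61 - 3*(-76)) - 64) = 1/((61 + 228) - 64) = 1/(289 - 64) = 1/225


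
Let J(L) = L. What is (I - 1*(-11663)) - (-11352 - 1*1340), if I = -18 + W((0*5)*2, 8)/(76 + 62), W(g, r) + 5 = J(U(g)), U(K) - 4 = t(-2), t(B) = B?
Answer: 1119501/46 ≈ 24337.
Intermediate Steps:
U(K) = 2 (U(K) = 4 - 2 = 2)
W(g, r) = -3 (W(g, r) = -5 + 2 = -3)
I = -829/46 (I = -18 - 3/(76 + 62) = -18 - 3/138 = -18 + (1/138)*(-3) = -18 - 1/46 = -829/46 ≈ -18.022)
(I - 1*(-11663)) - (-11352 - 1*1340) = (-829/46 - 1*(-11663)) - (-11352 - 1*1340) = (-829/46 + 11663) - (-11352 - 1340) = 535669/46 - 1*(-12692) = 535669/46 + 12692 = 1119501/46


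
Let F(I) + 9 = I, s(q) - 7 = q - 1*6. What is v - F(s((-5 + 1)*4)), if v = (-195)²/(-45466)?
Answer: 1053159/45466 ≈ 23.164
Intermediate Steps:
s(q) = 1 + q (s(q) = 7 + (q - 1*6) = 7 + (q - 6) = 7 + (-6 + q) = 1 + q)
v = -38025/45466 (v = 38025*(-1/45466) = -38025/45466 ≈ -0.83634)
F(I) = -9 + I
v - F(s((-5 + 1)*4)) = -38025/45466 - (-9 + (1 + (-5 + 1)*4)) = -38025/45466 - (-9 + (1 - 4*4)) = -38025/45466 - (-9 + (1 - 16)) = -38025/45466 - (-9 - 15) = -38025/45466 - 1*(-24) = -38025/45466 + 24 = 1053159/45466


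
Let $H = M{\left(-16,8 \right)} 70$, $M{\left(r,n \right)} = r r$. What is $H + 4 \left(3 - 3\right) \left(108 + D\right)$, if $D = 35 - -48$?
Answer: $17920$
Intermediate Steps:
$D = 83$ ($D = 35 + 48 = 83$)
$M{\left(r,n \right)} = r^{2}$
$H = 17920$ ($H = \left(-16\right)^{2} \cdot 70 = 256 \cdot 70 = 17920$)
$H + 4 \left(3 - 3\right) \left(108 + D\right) = 17920 + 4 \left(3 - 3\right) \left(108 + 83\right) = 17920 + 4 \cdot 0 \cdot 191 = 17920 + 0 \cdot 191 = 17920 + 0 = 17920$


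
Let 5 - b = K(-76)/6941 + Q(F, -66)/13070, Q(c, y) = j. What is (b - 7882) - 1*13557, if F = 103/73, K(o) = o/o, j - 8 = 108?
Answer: -972234538903/45359435 ≈ -21434.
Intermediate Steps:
j = 116 (j = 8 + 108 = 116)
K(o) = 1
F = 103/73 (F = 103*(1/73) = 103/73 ≈ 1.4110)
Q(c, y) = 116
b = 226388062/45359435 (b = 5 - (1/6941 + 116/13070) = 5 - (1*(1/6941) + 116*(1/13070)) = 5 - (1/6941 + 58/6535) = 5 - 1*409113/45359435 = 5 - 409113/45359435 = 226388062/45359435 ≈ 4.9910)
(b - 7882) - 1*13557 = (226388062/45359435 - 7882) - 1*13557 = -357296678608/45359435 - 13557 = -972234538903/45359435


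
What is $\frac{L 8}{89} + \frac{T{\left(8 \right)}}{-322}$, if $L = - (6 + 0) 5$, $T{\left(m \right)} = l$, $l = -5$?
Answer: $- \frac{76835}{28658} \approx -2.6811$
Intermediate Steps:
$T{\left(m \right)} = -5$
$L = -30$ ($L = \left(-1\right) 6 \cdot 5 = \left(-6\right) 5 = -30$)
$\frac{L 8}{89} + \frac{T{\left(8 \right)}}{-322} = \frac{\left(-30\right) 8}{89} - \frac{5}{-322} = \left(-240\right) \frac{1}{89} - - \frac{5}{322} = - \frac{240}{89} + \frac{5}{322} = - \frac{76835}{28658}$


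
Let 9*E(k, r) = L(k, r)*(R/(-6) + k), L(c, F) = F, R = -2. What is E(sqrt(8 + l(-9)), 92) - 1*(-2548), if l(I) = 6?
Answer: 68888/27 + 92*sqrt(14)/9 ≈ 2589.7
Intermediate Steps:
E(k, r) = r*(1/3 + k)/9 (E(k, r) = (r*(-2/(-6) + k))/9 = (r*(-2*(-1/6) + k))/9 = (r*(1/3 + k))/9 = r*(1/3 + k)/9)
E(sqrt(8 + l(-9)), 92) - 1*(-2548) = (1/27)*92*(1 + 3*sqrt(8 + 6)) - 1*(-2548) = (1/27)*92*(1 + 3*sqrt(14)) + 2548 = (92/27 + 92*sqrt(14)/9) + 2548 = 68888/27 + 92*sqrt(14)/9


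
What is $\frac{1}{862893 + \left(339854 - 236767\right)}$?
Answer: $\frac{1}{965980} \approx 1.0352 \cdot 10^{-6}$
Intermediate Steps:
$\frac{1}{862893 + \left(339854 - 236767\right)} = \frac{1}{862893 + 103087} = \frac{1}{965980}$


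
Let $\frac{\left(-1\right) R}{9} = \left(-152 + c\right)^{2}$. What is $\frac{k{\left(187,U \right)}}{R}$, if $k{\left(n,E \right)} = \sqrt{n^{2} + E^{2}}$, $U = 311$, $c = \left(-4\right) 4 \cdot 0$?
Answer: $- \frac{\sqrt{131690}}{207936} \approx -0.0017452$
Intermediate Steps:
$c = 0$ ($c = \left(-16\right) 0 = 0$)
$k{\left(n,E \right)} = \sqrt{E^{2} + n^{2}}$
$R = -207936$ ($R = - 9 \left(-152 + 0\right)^{2} = - 9 \left(-152\right)^{2} = \left(-9\right) 23104 = -207936$)
$\frac{k{\left(187,U \right)}}{R} = \frac{\sqrt{311^{2} + 187^{2}}}{-207936} = \sqrt{96721 + 34969} \left(- \frac{1}{207936}\right) = \sqrt{131690} \left(- \frac{1}{207936}\right) = - \frac{\sqrt{131690}}{207936}$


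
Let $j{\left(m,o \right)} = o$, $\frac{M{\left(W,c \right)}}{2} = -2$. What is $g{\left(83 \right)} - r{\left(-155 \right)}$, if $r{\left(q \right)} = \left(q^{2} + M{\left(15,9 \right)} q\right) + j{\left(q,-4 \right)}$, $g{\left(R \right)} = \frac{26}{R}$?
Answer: $- \frac{2045177}{83} \approx -24641.0$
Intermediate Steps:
$M{\left(W,c \right)} = -4$ ($M{\left(W,c \right)} = 2 \left(-2\right) = -4$)
$r{\left(q \right)} = -4 + q^{2} - 4 q$ ($r{\left(q \right)} = \left(q^{2} - 4 q\right) - 4 = -4 + q^{2} - 4 q$)
$g{\left(83 \right)} - r{\left(-155 \right)} = \frac{26}{83} - \left(-4 + \left(-155\right)^{2} - -620\right) = 26 \cdot \frac{1}{83} - \left(-4 + 24025 + 620\right) = \frac{26}{83} - 24641 = - \frac{2045177}{83}$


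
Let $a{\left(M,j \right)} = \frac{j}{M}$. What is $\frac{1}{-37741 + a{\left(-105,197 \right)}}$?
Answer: $- \frac{105}{3963002} \approx -2.6495 \cdot 10^{-5}$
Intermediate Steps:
$\frac{1}{-37741 + a{\left(-105,197 \right)}} = \frac{1}{-37741 + \frac{197}{-105}} = \frac{1}{-37741 + 197 \left(- \frac{1}{105}\right)} = \frac{1}{-37741 - \frac{197}{105}} = \frac{1}{- \frac{3963002}{105}} = - \frac{105}{3963002}$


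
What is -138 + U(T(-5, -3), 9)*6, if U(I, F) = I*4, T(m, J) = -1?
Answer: -162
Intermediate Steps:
U(I, F) = 4*I
-138 + U(T(-5, -3), 9)*6 = -138 + (4*(-1))*6 = -138 - 4*6 = -138 - 24 = -162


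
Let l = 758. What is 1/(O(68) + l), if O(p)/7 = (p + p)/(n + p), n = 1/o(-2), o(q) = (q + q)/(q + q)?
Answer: 69/53254 ≈ 0.0012957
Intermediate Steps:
o(q) = 1 (o(q) = (2*q)/((2*q)) = (2*q)*(1/(2*q)) = 1)
n = 1 (n = 1/1 = 1)
O(p) = 14*p/(1 + p) (O(p) = 7*((p + p)/(1 + p)) = 7*((2*p)/(1 + p)) = 7*(2*p/(1 + p)) = 14*p/(1 + p))
1/(O(68) + l) = 1/(14*68/(1 + 68) + 758) = 1/(14*68/69 + 758) = 1/(14*68*(1/69) + 758) = 1/(952/69 + 758) = 1/(53254/69) = 69/53254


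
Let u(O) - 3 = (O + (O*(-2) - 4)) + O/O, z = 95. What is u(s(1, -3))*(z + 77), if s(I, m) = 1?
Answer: -172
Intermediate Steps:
u(O) = -O (u(O) = 3 + ((O + (O*(-2) - 4)) + O/O) = 3 + ((O + (-2*O - 4)) + 1) = 3 + ((O + (-4 - 2*O)) + 1) = 3 + ((-4 - O) + 1) = 3 + (-3 - O) = -O)
u(s(1, -3))*(z + 77) = (-1*1)*(95 + 77) = -1*172 = -172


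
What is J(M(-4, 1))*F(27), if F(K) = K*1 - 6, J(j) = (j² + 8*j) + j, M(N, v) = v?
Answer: 210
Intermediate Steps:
J(j) = j² + 9*j
F(K) = -6 + K (F(K) = K - 6 = -6 + K)
J(M(-4, 1))*F(27) = (1*(9 + 1))*(-6 + 27) = (1*10)*21 = 10*21 = 210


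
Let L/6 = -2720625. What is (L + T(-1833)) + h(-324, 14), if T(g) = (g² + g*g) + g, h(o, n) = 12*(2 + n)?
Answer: -9605613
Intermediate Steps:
L = -16323750 (L = 6*(-2720625) = -16323750)
h(o, n) = 24 + 12*n
T(g) = g + 2*g² (T(g) = (g² + g²) + g = 2*g² + g = g + 2*g²)
(L + T(-1833)) + h(-324, 14) = (-16323750 - 1833*(1 + 2*(-1833))) + (24 + 12*14) = (-16323750 - 1833*(1 - 3666)) + (24 + 168) = (-16323750 - 1833*(-3665)) + 192 = (-16323750 + 6717945) + 192 = -9605805 + 192 = -9605613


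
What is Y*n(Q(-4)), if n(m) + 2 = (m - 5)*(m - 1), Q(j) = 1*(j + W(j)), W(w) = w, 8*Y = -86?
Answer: -4945/4 ≈ -1236.3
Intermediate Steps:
Y = -43/4 (Y = (⅛)*(-86) = -43/4 ≈ -10.750)
Q(j) = 2*j (Q(j) = 1*(j + j) = 1*(2*j) = 2*j)
n(m) = -2 + (-1 + m)*(-5 + m) (n(m) = -2 + (m - 5)*(m - 1) = -2 + (-5 + m)*(-1 + m) = -2 + (-1 + m)*(-5 + m))
Y*n(Q(-4)) = -43*(3 + (2*(-4))² - 12*(-4))/4 = -43*(3 + (-8)² - 6*(-8))/4 = -43*(3 + 64 + 48)/4 = -43/4*115 = -4945/4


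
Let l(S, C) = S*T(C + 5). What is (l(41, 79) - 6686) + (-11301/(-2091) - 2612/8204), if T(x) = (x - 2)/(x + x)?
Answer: -114264867691/17154564 ≈ -6660.9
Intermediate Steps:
T(x) = (-2 + x)/(2*x) (T(x) = (-2 + x)/((2*x)) = (-2 + x)*(1/(2*x)) = (-2 + x)/(2*x))
l(S, C) = S*(3 + C)/(2*(5 + C)) (l(S, C) = S*((-2 + (C + 5))/(2*(C + 5))) = S*((-2 + (5 + C))/(2*(5 + C))) = S*((3 + C)/(2*(5 + C))) = S*(3 + C)/(2*(5 + C)))
(l(41, 79) - 6686) + (-11301/(-2091) - 2612/8204) = ((1/2)*41*(3 + 79)/(5 + 79) - 6686) + (-11301/(-2091) - 2612/8204) = ((1/2)*41*82/84 - 6686) + (-11301*(-1/2091) - 2612*1/8204) = ((1/2)*41*(1/84)*82 - 6686) + (3767/697 - 653/2051) = (1681/84 - 6686) + 7270976/1429547 = -559943/84 + 7270976/1429547 = -114264867691/17154564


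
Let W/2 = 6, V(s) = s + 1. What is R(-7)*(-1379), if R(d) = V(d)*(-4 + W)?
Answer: 66192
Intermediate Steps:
V(s) = 1 + s
W = 12 (W = 2*6 = 12)
R(d) = 8 + 8*d (R(d) = (1 + d)*(-4 + 12) = (1 + d)*8 = 8 + 8*d)
R(-7)*(-1379) = (8 + 8*(-7))*(-1379) = (8 - 56)*(-1379) = -48*(-1379) = 66192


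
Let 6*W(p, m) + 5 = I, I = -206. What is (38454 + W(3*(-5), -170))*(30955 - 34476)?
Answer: -811636273/6 ≈ -1.3527e+8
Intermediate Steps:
W(p, m) = -211/6 (W(p, m) = -5/6 + (1/6)*(-206) = -5/6 - 103/3 = -211/6)
(38454 + W(3*(-5), -170))*(30955 - 34476) = (38454 - 211/6)*(30955 - 34476) = (230513/6)*(-3521) = -811636273/6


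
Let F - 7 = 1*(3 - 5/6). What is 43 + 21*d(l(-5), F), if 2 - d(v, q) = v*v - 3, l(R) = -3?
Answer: -41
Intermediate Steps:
F = 55/6 (F = 7 + 1*(3 - 5/6) = 7 + 1*(3 - 5*⅙) = 7 + 1*(3 - ⅚) = 7 + 1*(13/6) = 7 + 13/6 = 55/6 ≈ 9.1667)
d(v, q) = 5 - v² (d(v, q) = 2 - (v*v - 3) = 2 - (v² - 3) = 2 - (-3 + v²) = 2 + (3 - v²) = 5 - v²)
43 + 21*d(l(-5), F) = 43 + 21*(5 - 1*(-3)²) = 43 + 21*(5 - 1*9) = 43 + 21*(5 - 9) = 43 + 21*(-4) = 43 - 84 = -41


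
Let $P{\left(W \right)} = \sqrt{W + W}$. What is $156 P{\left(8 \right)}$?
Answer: $624$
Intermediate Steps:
$P{\left(W \right)} = \sqrt{2} \sqrt{W}$ ($P{\left(W \right)} = \sqrt{2 W} = \sqrt{2} \sqrt{W}$)
$156 P{\left(8 \right)} = 156 \sqrt{2} \sqrt{8} = 156 \sqrt{2} \cdot 2 \sqrt{2} = 156 \cdot 4 = 624$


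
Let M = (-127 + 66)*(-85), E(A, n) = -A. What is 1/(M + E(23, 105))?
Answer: 1/5162 ≈ 0.00019372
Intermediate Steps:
M = 5185 (M = -61*(-85) = 5185)
1/(M + E(23, 105)) = 1/(5185 - 1*23) = 1/(5185 - 23) = 1/5162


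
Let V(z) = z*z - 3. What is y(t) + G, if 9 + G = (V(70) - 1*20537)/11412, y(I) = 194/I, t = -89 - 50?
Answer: -4666075/396567 ≈ -11.766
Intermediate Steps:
V(z) = -3 + z² (V(z) = z² - 3 = -3 + z²)
t = -139
G = -29587/2853 (G = -9 + ((-3 + 70²) - 1*20537)/11412 = -9 + ((-3 + 4900) - 20537)*(1/11412) = -9 + (4897 - 20537)*(1/11412) = -9 - 15640*1/11412 = -9 - 3910/2853 = -29587/2853 ≈ -10.370)
y(t) + G = 194/(-139) - 29587/2853 = 194*(-1/139) - 29587/2853 = -194/139 - 29587/2853 = -4666075/396567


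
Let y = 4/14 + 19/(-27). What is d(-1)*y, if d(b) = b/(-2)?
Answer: -79/378 ≈ -0.20899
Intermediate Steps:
d(b) = -b/2 (d(b) = b*(-1/2) = -b/2)
y = -79/189 (y = 4*(1/14) + 19*(-1/27) = 2/7 - 19/27 = -79/189 ≈ -0.41799)
d(-1)*y = -1/2*(-1)*(-79/189) = (1/2)*(-79/189) = -79/378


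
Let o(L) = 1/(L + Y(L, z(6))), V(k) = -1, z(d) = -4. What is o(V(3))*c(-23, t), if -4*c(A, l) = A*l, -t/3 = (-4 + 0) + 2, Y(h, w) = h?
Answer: -69/4 ≈ -17.250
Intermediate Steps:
o(L) = 1/(2*L) (o(L) = 1/(L + L) = 1/(2*L))
t = 6 (t = -3*((-4 + 0) + 2) = -3*(-4 + 2) = -3*(-2) = 6)
c(A, l) = -A*l/4
o(V(3))*c(-23, t) = ((½)/(-1))*(-¼*(-23)*6) = ((½)*(-1))*(69/2) = -½*69/2 = -69/4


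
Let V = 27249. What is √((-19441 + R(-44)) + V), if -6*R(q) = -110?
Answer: √70437/3 ≈ 88.467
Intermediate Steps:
R(q) = 55/3 (R(q) = -⅙*(-110) = 55/3)
√((-19441 + R(-44)) + V) = √((-19441 + 55/3) + 27249) = √(-58268/3 + 27249) = √(23479/3) = √70437/3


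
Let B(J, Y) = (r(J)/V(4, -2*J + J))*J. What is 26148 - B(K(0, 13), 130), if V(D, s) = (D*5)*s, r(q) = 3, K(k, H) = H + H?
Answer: 522963/20 ≈ 26148.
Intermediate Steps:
K(k, H) = 2*H
V(D, s) = 5*D*s (V(D, s) = (5*D)*s = 5*D*s)
B(J, Y) = -3/20 (B(J, Y) = (3/((5*4*(-2*J + J))))*J = (3/((5*4*(-J))))*J = (3/((-20*J)))*J = (3*(-1/(20*J)))*J = (-3/(20*J))*J = -3/20)
26148 - B(K(0, 13), 130) = 26148 - 1*(-3/20) = 26148 + 3/20 = 522963/20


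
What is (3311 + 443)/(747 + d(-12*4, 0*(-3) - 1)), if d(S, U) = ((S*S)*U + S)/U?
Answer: 3754/3099 ≈ 1.2114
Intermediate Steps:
d(S, U) = (S + U*S²)/U (d(S, U) = (S²*U + S)/U = (U*S² + S)/U = (S + U*S²)/U)
(3311 + 443)/(747 + d(-12*4, 0*(-3) - 1)) = (3311 + 443)/(747 + ((-12*4)² + (-12*4)/(0*(-3) - 1))) = 3754/(747 + ((-48)² - 48/(0 - 1))) = 3754/(747 + (2304 - 48/(-1))) = 3754/(747 + (2304 - 48*(-1))) = 3754/(747 + (2304 + 48)) = 3754/(747 + 2352) = 3754/3099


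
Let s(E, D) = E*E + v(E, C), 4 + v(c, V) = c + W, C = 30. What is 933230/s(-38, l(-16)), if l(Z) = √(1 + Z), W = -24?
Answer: 466615/689 ≈ 677.24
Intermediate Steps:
v(c, V) = -28 + c (v(c, V) = -4 + (c - 24) = -4 + (-24 + c) = -28 + c)
s(E, D) = -28 + E + E² (s(E, D) = E*E + (-28 + E) = E² + (-28 + E) = -28 + E + E²)
933230/s(-38, l(-16)) = 933230/(-28 - 38 + (-38)²) = 933230/(-28 - 38 + 1444) = 933230/1378 = 933230*(1/1378) = 466615/689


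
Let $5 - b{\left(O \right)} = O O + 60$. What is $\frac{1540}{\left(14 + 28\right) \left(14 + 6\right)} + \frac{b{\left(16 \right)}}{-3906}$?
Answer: $\frac{3736}{1953} \approx 1.913$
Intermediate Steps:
$b{\left(O \right)} = -55 - O^{2}$ ($b{\left(O \right)} = 5 - \left(O O + 60\right) = 5 - \left(O^{2} + 60\right) = 5 - \left(60 + O^{2}\right) = -55 - O^{2}$)
$\frac{1540}{\left(14 + 28\right) \left(14 + 6\right)} + \frac{b{\left(16 \right)}}{-3906} = \frac{1540}{\left(14 + 28\right) \left(14 + 6\right)} + \frac{-55 - 16^{2}}{-3906} = \frac{1540}{42 \cdot 20} + \left(-55 - 256\right) \left(- \frac{1}{3906}\right) = \frac{1540}{840} + \left(-55 - 256\right) \left(- \frac{1}{3906}\right) = 1540 \cdot \frac{1}{840} - - \frac{311}{3906} = \frac{11}{6} + \frac{311}{3906} = \frac{3736}{1953}$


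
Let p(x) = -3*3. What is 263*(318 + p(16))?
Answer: 81267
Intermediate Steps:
p(x) = -9
263*(318 + p(16)) = 263*(318 - 9) = 263*309 = 81267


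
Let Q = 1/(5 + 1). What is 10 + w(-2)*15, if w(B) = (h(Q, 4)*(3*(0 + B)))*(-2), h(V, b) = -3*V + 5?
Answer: 820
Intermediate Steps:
Q = ⅙ (Q = 1/6 = ⅙ ≈ 0.16667)
h(V, b) = 5 - 3*V
w(B) = -27*B (w(B) = ((5 - 3*⅙)*(3*(0 + B)))*(-2) = ((5 - ½)*(3*B))*(-2) = (9*(3*B)/2)*(-2) = (27*B/2)*(-2) = -27*B)
10 + w(-2)*15 = 10 - 27*(-2)*15 = 10 + 54*15 = 10 + 810 = 820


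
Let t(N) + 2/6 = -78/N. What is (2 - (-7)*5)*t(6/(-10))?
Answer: 14393/3 ≈ 4797.7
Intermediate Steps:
t(N) = -⅓ - 78/N
(2 - (-7)*5)*t(6/(-10)) = (2 - (-7)*5)*((-234 - 6/(-10))/(3*((6/(-10))))) = (2 - 1*(-35))*((-234 - (-1)*6/10)/(3*((-⅒*6)))) = (2 + 35)*((-234 - 1*(-⅗))/(3*(-⅗))) = 37*((⅓)*(-5/3)*(-234 + ⅗)) = 37*((⅓)*(-5/3)*(-1167/5)) = 37*(389/3) = 14393/3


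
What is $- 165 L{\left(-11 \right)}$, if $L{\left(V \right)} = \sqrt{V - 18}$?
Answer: $- 165 i \sqrt{29} \approx - 888.55 i$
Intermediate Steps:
$L{\left(V \right)} = \sqrt{-18 + V}$
$- 165 L{\left(-11 \right)} = - 165 \sqrt{-18 - 11} = - 165 \sqrt{-29} = - 165 i \sqrt{29}$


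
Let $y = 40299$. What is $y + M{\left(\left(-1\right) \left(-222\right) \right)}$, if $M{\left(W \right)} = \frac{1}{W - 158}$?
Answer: $\frac{2579137}{64} \approx 40299.0$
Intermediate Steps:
$M{\left(W \right)} = \frac{1}{-158 + W}$
$y + M{\left(\left(-1\right) \left(-222\right) \right)} = 40299 + \frac{1}{-158 - -222} = 40299 + \frac{1}{-158 + 222} = 40299 + \frac{1}{64} = \frac{2579137}{64}$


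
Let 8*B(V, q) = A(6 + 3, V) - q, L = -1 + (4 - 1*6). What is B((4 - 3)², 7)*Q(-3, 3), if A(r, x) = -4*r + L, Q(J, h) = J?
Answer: 69/4 ≈ 17.250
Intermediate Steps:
L = -3 (L = -1 + (4 - 6) = -1 - 2 = -3)
A(r, x) = -3 - 4*r (A(r, x) = -4*r - 3 = -3 - 4*r)
B(V, q) = -39/8 - q/8 (B(V, q) = ((-3 - 4*(6 + 3)) - q)/8 = ((-3 - 4*9) - q)/8 = ((-3 - 36) - q)/8 = (-39 - q)/8 = -39/8 - q/8)
B((4 - 3)², 7)*Q(-3, 3) = (-39/8 - ⅛*7)*(-3) = (-39/8 - 7/8)*(-3) = -23/4*(-3) = 69/4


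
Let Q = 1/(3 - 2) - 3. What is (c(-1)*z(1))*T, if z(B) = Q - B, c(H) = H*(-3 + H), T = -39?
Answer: 468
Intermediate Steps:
Q = -2 (Q = 1/1 - 3 = 1 - 3 = -2)
z(B) = -2 - B
(c(-1)*z(1))*T = ((-(-3 - 1))*(-2 - 1*1))*(-39) = ((-1*(-4))*(-2 - 1))*(-39) = (4*(-3))*(-39) = -12*(-39) = 468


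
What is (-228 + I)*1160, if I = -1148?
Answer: -1596160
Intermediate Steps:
(-228 + I)*1160 = (-228 - 1148)*1160 = -1376*1160 = -1596160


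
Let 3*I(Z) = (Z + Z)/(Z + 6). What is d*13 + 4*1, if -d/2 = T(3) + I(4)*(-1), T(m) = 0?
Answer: 164/15 ≈ 10.933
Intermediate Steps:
I(Z) = 2*Z/(3*(6 + Z)) (I(Z) = ((Z + Z)/(Z + 6))/3 = ((2*Z)/(6 + Z))/3 = (2*Z/(6 + Z))/3 = 2*Z/(3*(6 + Z)))
d = 8/15 (d = -2*(0 + ((2/3)*4/(6 + 4))*(-1)) = -2*(0 + ((2/3)*4/10)*(-1)) = -2*(0 + ((2/3)*4*(1/10))*(-1)) = -2*(0 + (4/15)*(-1)) = -2*(0 - 4/15) = -2*(-4/15) = 8/15 ≈ 0.53333)
d*13 + 4*1 = (8/15)*13 + 4*1 = 104/15 + 4 = 164/15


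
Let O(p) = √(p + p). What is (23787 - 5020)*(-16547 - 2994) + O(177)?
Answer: -366725947 + √354 ≈ -3.6673e+8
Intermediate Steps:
O(p) = √2*√p (O(p) = √(2*p) = √2*√p)
(23787 - 5020)*(-16547 - 2994) + O(177) = (23787 - 5020)*(-16547 - 2994) + √2*√177 = 18767*(-19541) + √354 = -366725947 + √354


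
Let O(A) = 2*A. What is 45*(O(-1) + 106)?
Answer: 4680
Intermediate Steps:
45*(O(-1) + 106) = 45*(2*(-1) + 106) = 45*(-2 + 106) = 45*104 = 4680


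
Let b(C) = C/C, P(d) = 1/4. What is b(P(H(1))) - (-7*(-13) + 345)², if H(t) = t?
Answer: -190095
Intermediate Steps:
P(d) = ¼
b(C) = 1
b(P(H(1))) - (-7*(-13) + 345)² = 1 - (-7*(-13) + 345)² = 1 - (91 + 345)² = 1 - 1*436² = 1 - 1*190096 = 1 - 190096 = -190095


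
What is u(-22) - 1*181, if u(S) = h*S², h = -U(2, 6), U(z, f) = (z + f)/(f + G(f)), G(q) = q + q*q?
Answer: -785/3 ≈ -261.67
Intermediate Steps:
G(q) = q + q²
U(z, f) = (f + z)/(f + f*(1 + f)) (U(z, f) = (z + f)/(f + f*(1 + f)) = (f + z)/(f + f*(1 + f)))
h = -⅙ (h = -(6 + 2)/(6*(2 + 6)) = -8/(6*8) = -1*⅙ = -⅙ ≈ -0.16667)
u(S) = -S²/6
u(-22) - 1*181 = -⅙*(-22)² - 1*181 = -⅙*484 - 181 = -242/3 - 181 = -785/3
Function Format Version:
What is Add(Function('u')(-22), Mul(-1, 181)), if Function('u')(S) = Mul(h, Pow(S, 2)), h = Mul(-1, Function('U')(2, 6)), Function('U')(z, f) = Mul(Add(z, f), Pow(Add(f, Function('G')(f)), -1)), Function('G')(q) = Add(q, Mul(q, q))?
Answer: Rational(-785, 3) ≈ -261.67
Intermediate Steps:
Function('G')(q) = Add(q, Pow(q, 2))
Function('U')(z, f) = Mul(Pow(Add(f, Mul(f, Add(1, f))), -1), Add(f, z)) (Function('U')(z, f) = Mul(Add(z, f), Pow(Add(f, Mul(f, Add(1, f))), -1)) = Mul(Add(f, z), Pow(Add(f, Mul(f, Add(1, f))), -1)) = Mul(Pow(Add(f, Mul(f, Add(1, f))), -1), Add(f, z)))
h = Rational(-1, 6) (h = Mul(-1, Mul(Pow(6, -1), Pow(Add(2, 6), -1), Add(6, 2))) = Mul(-1, Mul(Rational(1, 6), Pow(8, -1), 8)) = Mul(-1, Mul(Rational(1, 6), Rational(1, 8), 8)) = Mul(-1, Rational(1, 6)) = Rational(-1, 6) ≈ -0.16667)
Function('u')(S) = Mul(Rational(-1, 6), Pow(S, 2))
Add(Function('u')(-22), Mul(-1, 181)) = Add(Mul(Rational(-1, 6), Pow(-22, 2)), Mul(-1, 181)) = Add(Mul(Rational(-1, 6), 484), -181) = Add(Rational(-242, 3), -181) = Rational(-785, 3)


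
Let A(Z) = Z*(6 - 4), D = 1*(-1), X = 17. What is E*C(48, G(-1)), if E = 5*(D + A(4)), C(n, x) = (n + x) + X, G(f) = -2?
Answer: 2205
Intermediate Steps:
D = -1
A(Z) = 2*Z (A(Z) = Z*2 = 2*Z)
C(n, x) = 17 + n + x (C(n, x) = (n + x) + 17 = 17 + n + x)
E = 35 (E = 5*(-1 + 2*4) = 5*(-1 + 8) = 5*7 = 35)
E*C(48, G(-1)) = 35*(17 + 48 - 2) = 35*63 = 2205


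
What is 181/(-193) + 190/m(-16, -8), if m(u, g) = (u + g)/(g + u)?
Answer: 36489/193 ≈ 189.06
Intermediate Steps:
m(u, g) = 1 (m(u, g) = (g + u)/(g + u) = 1)
181/(-193) + 190/m(-16, -8) = 181/(-193) + 190/1 = 181*(-1/193) + 190*1 = -181/193 + 190 = 36489/193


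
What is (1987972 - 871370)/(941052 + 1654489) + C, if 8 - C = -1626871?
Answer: 4222632263141/2595541 ≈ 1.6269e+6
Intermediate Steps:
C = 1626879 (C = 8 - 1*(-1626871) = 8 + 1626871 = 1626879)
(1987972 - 871370)/(941052 + 1654489) + C = (1987972 - 871370)/(941052 + 1654489) + 1626879 = 1116602/2595541 + 1626879 = 4222632263141/2595541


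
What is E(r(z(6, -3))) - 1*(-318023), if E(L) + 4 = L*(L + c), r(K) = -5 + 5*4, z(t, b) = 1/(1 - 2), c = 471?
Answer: 325309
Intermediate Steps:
z(t, b) = -1 (z(t, b) = 1/(-1) = -1)
r(K) = 15 (r(K) = -5 + 20 = 15)
E(L) = -4 + L*(471 + L) (E(L) = -4 + L*(L + 471) = -4 + L*(471 + L))
E(r(z(6, -3))) - 1*(-318023) = (-4 + 15² + 471*15) - 1*(-318023) = (-4 + 225 + 7065) + 318023 = 7286 + 318023 = 325309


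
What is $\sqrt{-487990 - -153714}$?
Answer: $2 i \sqrt{83569} \approx 578.17 i$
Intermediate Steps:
$\sqrt{-487990 - -153714} = \sqrt{-487990 + 153714} = \sqrt{-334276} = 2 i \sqrt{83569}$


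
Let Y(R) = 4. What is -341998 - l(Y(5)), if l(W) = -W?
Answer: -341994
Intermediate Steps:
-341998 - l(Y(5)) = -341998 - (-1)*4 = -341998 - 1*(-4) = -341998 + 4 = -341994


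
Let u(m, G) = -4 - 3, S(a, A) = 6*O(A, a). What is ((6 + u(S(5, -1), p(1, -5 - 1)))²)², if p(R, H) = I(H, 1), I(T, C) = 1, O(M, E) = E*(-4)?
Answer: 1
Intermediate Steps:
O(M, E) = -4*E
S(a, A) = -24*a (S(a, A) = 6*(-4*a) = -24*a)
p(R, H) = 1
u(m, G) = -7
((6 + u(S(5, -1), p(1, -5 - 1)))²)² = ((6 - 7)²)² = ((-1)²)² = 1² = 1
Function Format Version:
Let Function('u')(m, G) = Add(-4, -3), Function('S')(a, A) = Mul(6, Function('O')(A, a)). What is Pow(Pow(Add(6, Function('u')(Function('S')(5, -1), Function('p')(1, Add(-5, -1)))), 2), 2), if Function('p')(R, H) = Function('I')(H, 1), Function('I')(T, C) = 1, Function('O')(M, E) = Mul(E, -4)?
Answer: 1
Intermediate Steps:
Function('O')(M, E) = Mul(-4, E)
Function('S')(a, A) = Mul(-24, a) (Function('S')(a, A) = Mul(6, Mul(-4, a)) = Mul(-24, a))
Function('p')(R, H) = 1
Function('u')(m, G) = -7
Pow(Pow(Add(6, Function('u')(Function('S')(5, -1), Function('p')(1, Add(-5, -1)))), 2), 2) = Pow(Pow(Add(6, -7), 2), 2) = Pow(Pow(-1, 2), 2) = Pow(1, 2) = 1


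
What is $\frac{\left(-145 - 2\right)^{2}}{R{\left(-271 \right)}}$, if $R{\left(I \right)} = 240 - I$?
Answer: $\frac{3087}{73} \approx 42.288$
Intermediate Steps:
$\frac{\left(-145 - 2\right)^{2}}{R{\left(-271 \right)}} = \frac{\left(-145 - 2\right)^{2}}{240 - -271} = \frac{\left(-147\right)^{2}}{240 + 271} = \frac{21609}{511} = 21609 \cdot \frac{1}{511} = \frac{3087}{73}$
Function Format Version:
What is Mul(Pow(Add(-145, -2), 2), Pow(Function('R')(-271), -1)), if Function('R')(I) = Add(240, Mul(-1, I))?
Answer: Rational(3087, 73) ≈ 42.288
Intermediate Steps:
Mul(Pow(Add(-145, -2), 2), Pow(Function('R')(-271), -1)) = Mul(Pow(Add(-145, -2), 2), Pow(Add(240, Mul(-1, -271)), -1)) = Mul(Pow(-147, 2), Pow(Add(240, 271), -1)) = Mul(21609, Pow(511, -1)) = Mul(21609, Rational(1, 511)) = Rational(3087, 73)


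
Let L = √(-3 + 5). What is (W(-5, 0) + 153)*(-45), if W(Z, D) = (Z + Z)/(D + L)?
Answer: -6885 + 225*√2 ≈ -6566.8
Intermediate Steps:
L = √2 ≈ 1.4142
W(Z, D) = 2*Z/(D + √2) (W(Z, D) = (Z + Z)/(D + √2) = (2*Z)/(D + √2) = 2*Z/(D + √2))
(W(-5, 0) + 153)*(-45) = (2*(-5)/(0 + √2) + 153)*(-45) = (2*(-5)/√2 + 153)*(-45) = (2*(-5)*(√2/2) + 153)*(-45) = (-5*√2 + 153)*(-45) = (153 - 5*√2)*(-45) = -6885 + 225*√2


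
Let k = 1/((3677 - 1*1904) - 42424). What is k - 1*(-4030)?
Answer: 163823529/40651 ≈ 4030.0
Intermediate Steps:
k = -1/40651 (k = 1/((3677 - 1904) - 42424) = 1/(1773 - 42424) = 1/(-40651) = -1/40651 ≈ -2.4600e-5)
k - 1*(-4030) = -1/40651 - 1*(-4030) = -1/40651 + 4030 = 163823529/40651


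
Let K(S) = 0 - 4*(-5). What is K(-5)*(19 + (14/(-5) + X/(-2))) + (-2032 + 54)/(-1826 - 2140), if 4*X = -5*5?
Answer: 1534837/3966 ≈ 387.00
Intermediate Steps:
X = -25/4 (X = (-5*5)/4 = (1/4)*(-25) = -25/4 ≈ -6.2500)
K(S) = 20 (K(S) = 0 + 20 = 20)
K(-5)*(19 + (14/(-5) + X/(-2))) + (-2032 + 54)/(-1826 - 2140) = 20*(19 + (14/(-5) - 25/4/(-2))) + (-2032 + 54)/(-1826 - 2140) = 20*(19 + (14*(-1/5) - 25/4*(-1/2))) - 1978/(-3966) = 20*(19 + (-14/5 + 25/8)) - 1978*(-1/3966) = 20*(19 + 13/40) + 989/1983 = 20*(773/40) + 989/1983 = 773/2 + 989/1983 = 1534837/3966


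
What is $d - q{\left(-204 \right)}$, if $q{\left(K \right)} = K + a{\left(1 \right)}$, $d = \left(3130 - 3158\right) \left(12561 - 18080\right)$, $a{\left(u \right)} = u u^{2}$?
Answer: $154735$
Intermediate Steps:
$a{\left(u \right)} = u^{3}$
$d = 154532$ ($d = \left(-28\right) \left(-5519\right) = 154532$)
$q{\left(K \right)} = 1 + K$ ($q{\left(K \right)} = K + 1^{3} = K + 1 = 1 + K$)
$d - q{\left(-204 \right)} = 154532 - \left(1 - 204\right) = 154532 - -203 = 154532 + 203 = 154735$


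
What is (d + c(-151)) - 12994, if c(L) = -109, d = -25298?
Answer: -38401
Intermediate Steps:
(d + c(-151)) - 12994 = (-25298 - 109) - 12994 = -25407 - 12994 = -38401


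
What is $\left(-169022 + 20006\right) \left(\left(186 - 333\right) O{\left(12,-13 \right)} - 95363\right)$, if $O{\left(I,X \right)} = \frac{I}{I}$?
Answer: $14232518160$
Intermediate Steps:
$O{\left(I,X \right)} = 1$
$\left(-169022 + 20006\right) \left(\left(186 - 333\right) O{\left(12,-13 \right)} - 95363\right) = \left(-169022 + 20006\right) \left(\left(186 - 333\right) 1 - 95363\right) = - 149016 \left(\left(-147\right) 1 - 95363\right) = - 149016 \left(-147 - 95363\right) = \left(-149016\right) \left(-95510\right) = 14232518160$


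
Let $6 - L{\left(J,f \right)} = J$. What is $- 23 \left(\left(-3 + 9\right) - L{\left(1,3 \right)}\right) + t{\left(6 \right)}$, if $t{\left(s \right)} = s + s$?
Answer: $-11$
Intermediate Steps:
$L{\left(J,f \right)} = 6 - J$
$t{\left(s \right)} = 2 s$
$- 23 \left(\left(-3 + 9\right) - L{\left(1,3 \right)}\right) + t{\left(6 \right)} = - 23 \left(\left(-3 + 9\right) - \left(6 - 1\right)\right) + 2 \cdot 6 = - 23 \left(6 - \left(6 - 1\right)\right) + 12 = - 23 \left(6 - 5\right) + 12 = \left(-23\right) 1 + 12 = -23 + 12 = -11$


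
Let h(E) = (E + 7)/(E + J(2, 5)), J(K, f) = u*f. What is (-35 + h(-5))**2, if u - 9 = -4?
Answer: 121801/100 ≈ 1218.0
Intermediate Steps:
u = 5 (u = 9 - 4 = 5)
J(K, f) = 5*f
h(E) = (7 + E)/(25 + E) (h(E) = (E + 7)/(E + 5*5) = (7 + E)/(E + 25) = (7 + E)/(25 + E))
(-35 + h(-5))**2 = (-35 + (7 - 5)/(25 - 5))**2 = (-35 + 2/20)**2 = (-35 + (1/20)*2)**2 = (-35 + 1/10)**2 = (-349/10)**2 = 121801/100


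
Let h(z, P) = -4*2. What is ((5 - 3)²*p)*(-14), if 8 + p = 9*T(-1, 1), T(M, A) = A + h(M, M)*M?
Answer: -4088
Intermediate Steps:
h(z, P) = -8
T(M, A) = A - 8*M
p = 73 (p = -8 + 9*(1 - 8*(-1)) = -8 + 9*(1 + 8) = -8 + 9*9 = -8 + 81 = 73)
((5 - 3)²*p)*(-14) = ((5 - 3)²*73)*(-14) = (2²*73)*(-14) = (4*73)*(-14) = 292*(-14) = -4088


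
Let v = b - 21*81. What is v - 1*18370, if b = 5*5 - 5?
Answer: -20051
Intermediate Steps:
b = 20 (b = 25 - 5 = 20)
v = -1681 (v = 20 - 21*81 = 20 - 1701 = -1681)
v - 1*18370 = -1681 - 1*18370 = -1681 - 18370 = -20051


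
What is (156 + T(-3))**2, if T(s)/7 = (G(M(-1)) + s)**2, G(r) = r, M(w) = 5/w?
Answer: 364816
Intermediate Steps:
T(s) = 7*(-5 + s)**2 (T(s) = 7*(5/(-1) + s)**2 = 7*(5*(-1) + s)**2 = 7*(-5 + s)**2)
(156 + T(-3))**2 = (156 + 7*(-5 - 3)**2)**2 = (156 + 7*(-8)**2)**2 = (156 + 7*64)**2 = (156 + 448)**2 = 604**2 = 364816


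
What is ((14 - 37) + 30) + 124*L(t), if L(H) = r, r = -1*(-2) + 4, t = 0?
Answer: 751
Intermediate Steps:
r = 6 (r = 2 + 4 = 6)
L(H) = 6
((14 - 37) + 30) + 124*L(t) = ((14 - 37) + 30) + 124*6 = (-23 + 30) + 744 = 7 + 744 = 751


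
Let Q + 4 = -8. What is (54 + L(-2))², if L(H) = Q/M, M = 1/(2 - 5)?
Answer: 8100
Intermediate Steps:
Q = -12 (Q = -4 - 8 = -12)
M = -⅓ (M = 1/(-3) = -⅓ ≈ -0.33333)
L(H) = 36 (L(H) = -12/(-⅓) = -12*(-3) = 36)
(54 + L(-2))² = (54 + 36)² = 90² = 8100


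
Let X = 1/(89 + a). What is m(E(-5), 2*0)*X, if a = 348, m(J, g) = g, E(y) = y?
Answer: 0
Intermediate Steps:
X = 1/437 (X = 1/(89 + 348) = 1/437 ≈ 0.0022883)
m(E(-5), 2*0)*X = (2*0)*(1/437) = 0*(1/437) = 0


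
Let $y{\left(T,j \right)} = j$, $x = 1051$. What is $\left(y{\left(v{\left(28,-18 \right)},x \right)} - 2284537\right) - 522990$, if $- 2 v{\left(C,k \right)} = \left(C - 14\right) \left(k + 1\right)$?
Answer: $-2806476$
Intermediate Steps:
$v{\left(C,k \right)} = - \frac{\left(1 + k\right) \left(-14 + C\right)}{2}$ ($v{\left(C,k \right)} = - \frac{\left(C - 14\right) \left(k + 1\right)}{2} = - \frac{\left(-14 + C\right) \left(1 + k\right)}{2} = - \frac{\left(1 + k\right) \left(-14 + C\right)}{2}$)
$\left(y{\left(v{\left(28,-18 \right)},x \right)} - 2284537\right) - 522990 = \left(1051 - 2284537\right) - 522990 = -2283486 - 522990 = -2806476$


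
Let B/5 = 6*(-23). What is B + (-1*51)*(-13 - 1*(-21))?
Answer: -1098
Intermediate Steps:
B = -690 (B = 5*(6*(-23)) = 5*(-138) = -690)
B + (-1*51)*(-13 - 1*(-21)) = -690 + (-1*51)*(-13 - 1*(-21)) = -690 - 51*(-13 + 21) = -690 - 51*8 = -690 - 408 = -1098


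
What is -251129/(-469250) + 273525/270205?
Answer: 39241583539/25358739250 ≈ 1.5475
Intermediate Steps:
-251129/(-469250) + 273525/270205 = -251129*(-1/469250) + 273525*(1/270205) = 251129/469250 + 54705/54041 = 39241583539/25358739250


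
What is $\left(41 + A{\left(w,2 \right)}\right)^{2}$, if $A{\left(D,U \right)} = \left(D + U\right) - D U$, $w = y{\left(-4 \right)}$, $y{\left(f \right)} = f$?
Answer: $2209$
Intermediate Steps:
$w = -4$
$A{\left(D,U \right)} = D + U - D U$ ($A{\left(D,U \right)} = \left(D + U\right) - D U = D + U - D U$)
$\left(41 + A{\left(w,2 \right)}\right)^{2} = \left(41 - \left(2 - 8\right)\right)^{2} = \left(41 + \left(-4 + 2 + 8\right)\right)^{2} = \left(41 + 6\right)^{2} = 47^{2} = 2209$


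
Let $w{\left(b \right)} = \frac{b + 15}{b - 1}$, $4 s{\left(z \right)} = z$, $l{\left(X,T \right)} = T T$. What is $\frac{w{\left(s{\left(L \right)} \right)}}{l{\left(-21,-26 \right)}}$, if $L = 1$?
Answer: $- \frac{61}{2028} \approx -0.030079$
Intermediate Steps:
$l{\left(X,T \right)} = T^{2}$
$s{\left(z \right)} = \frac{z}{4}$
$w{\left(b \right)} = \frac{15 + b}{-1 + b}$
$\frac{w{\left(s{\left(L \right)} \right)}}{l{\left(-21,-26 \right)}} = \frac{\frac{1}{-1 + \frac{1}{4} \cdot 1} \left(15 + \frac{1}{4} \cdot 1\right)}{\left(-26\right)^{2}} = \frac{\frac{1}{-1 + \frac{1}{4}} \left(15 + \frac{1}{4}\right)}{676} = \frac{1}{- \frac{3}{4}} \cdot \frac{61}{4} \cdot \frac{1}{676} = \left(- \frac{4}{3}\right) \frac{61}{4} \cdot \frac{1}{676} = \left(- \frac{61}{3}\right) \frac{1}{676} = - \frac{61}{2028}$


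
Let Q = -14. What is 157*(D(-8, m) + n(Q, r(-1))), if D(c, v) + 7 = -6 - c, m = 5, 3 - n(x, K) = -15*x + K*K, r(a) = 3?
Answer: -34697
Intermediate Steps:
n(x, K) = 3 - K² + 15*x (n(x, K) = 3 - (-15*x + K*K) = 3 - (-15*x + K²) = 3 - (K² - 15*x) = 3 + (-K² + 15*x) = 3 - K² + 15*x)
D(c, v) = -13 - c (D(c, v) = -7 + (-6 - c) = -13 - c)
157*(D(-8, m) + n(Q, r(-1))) = 157*((-13 - 1*(-8)) + (3 - 1*3² + 15*(-14))) = 157*((-13 + 8) + (3 - 1*9 - 210)) = 157*(-5 + (3 - 9 - 210)) = 157*(-5 - 216) = 157*(-221) = -34697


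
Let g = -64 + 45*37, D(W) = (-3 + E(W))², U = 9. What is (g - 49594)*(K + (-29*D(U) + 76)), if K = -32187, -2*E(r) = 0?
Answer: 1553629396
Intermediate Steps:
E(r) = 0 (E(r) = -½*0 = 0)
D(W) = 9 (D(W) = (-3 + 0)² = (-3)² = 9)
g = 1601 (g = -64 + 1665 = 1601)
(g - 49594)*(K + (-29*D(U) + 76)) = (1601 - 49594)*(-32187 + (-29*9 + 76)) = -47993*(-32187 + (-261 + 76)) = -47993*(-32187 - 185) = -47993*(-32372) = 1553629396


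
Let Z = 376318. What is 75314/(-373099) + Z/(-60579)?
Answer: -144966316288/22601964321 ≈ -6.4139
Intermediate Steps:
75314/(-373099) + Z/(-60579) = 75314/(-373099) + 376318/(-60579) = 75314*(-1/373099) + 376318*(-1/60579) = -75314/373099 - 376318/60579 = -144966316288/22601964321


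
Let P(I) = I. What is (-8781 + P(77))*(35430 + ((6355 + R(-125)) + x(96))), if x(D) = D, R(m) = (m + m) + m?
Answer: -361268224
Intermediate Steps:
R(m) = 3*m (R(m) = 2*m + m = 3*m)
(-8781 + P(77))*(35430 + ((6355 + R(-125)) + x(96))) = (-8781 + 77)*(35430 + ((6355 + 3*(-125)) + 96)) = -8704*(35430 + ((6355 - 375) + 96)) = -8704*(35430 + (5980 + 96)) = -8704*(35430 + 6076) = -8704*41506 = -361268224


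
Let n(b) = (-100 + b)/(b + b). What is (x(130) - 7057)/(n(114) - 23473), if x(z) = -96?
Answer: 815442/2675915 ≈ 0.30473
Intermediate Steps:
n(b) = (-100 + b)/(2*b) (n(b) = (-100 + b)/((2*b)) = (-100 + b)*(1/(2*b)) = (-100 + b)/(2*b))
(x(130) - 7057)/(n(114) - 23473) = (-96 - 7057)/((1/2)*(-100 + 114)/114 - 23473) = -7153/((1/2)*(1/114)*14 - 23473) = -7153/(7/114 - 23473) = -7153/(-2675915/114) = -7153*(-114/2675915) = 815442/2675915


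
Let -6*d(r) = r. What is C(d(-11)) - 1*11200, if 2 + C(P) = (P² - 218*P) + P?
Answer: -417473/36 ≈ -11596.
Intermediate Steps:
d(r) = -r/6
C(P) = -2 + P² - 217*P (C(P) = -2 + ((P² - 218*P) + P) = -2 + (P² - 217*P) = -2 + P² - 217*P)
C(d(-11)) - 1*11200 = (-2 + (-⅙*(-11))² - (-217)*(-11)/6) - 1*11200 = (-2 + (11/6)² - 217*11/6) - 11200 = (-2 + 121/36 - 2387/6) - 11200 = -14273/36 - 11200 = -417473/36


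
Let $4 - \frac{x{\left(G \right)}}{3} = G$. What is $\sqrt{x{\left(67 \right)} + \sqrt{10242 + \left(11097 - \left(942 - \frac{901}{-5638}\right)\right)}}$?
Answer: $\frac{\sqrt{-6007751316 + 5638 \sqrt{648355256630}}}{5638} \approx 6.7958 i$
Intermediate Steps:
$x{\left(G \right)} = 12 - 3 G$
$\sqrt{x{\left(67 \right)} + \sqrt{10242 + \left(11097 - \left(942 - \frac{901}{-5638}\right)\right)}} = \sqrt{\left(12 - 201\right) + \sqrt{10242 + \left(11097 - \left(942 - \frac{901}{-5638}\right)\right)}} = \sqrt{\left(12 - 201\right) + \sqrt{10242 + \left(11097 - \left(942 - - \frac{901}{5638}\right)\right)}} = \sqrt{-189 + \sqrt{10242 + \left(11097 - \frac{5311897}{5638}\right)}} = \sqrt{-189 + \sqrt{10242 + \frac{57252989}{5638}}} = \sqrt{-189 + \sqrt{\frac{114997385}{5638}}} = \sqrt{-189 + \frac{\sqrt{648355256630}}{5638}}$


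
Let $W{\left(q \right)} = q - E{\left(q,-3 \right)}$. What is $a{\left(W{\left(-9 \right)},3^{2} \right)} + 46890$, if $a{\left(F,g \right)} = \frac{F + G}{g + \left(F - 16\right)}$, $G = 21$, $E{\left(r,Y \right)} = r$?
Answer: $46887$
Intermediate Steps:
$W{\left(q \right)} = 0$ ($W{\left(q \right)} = q - q = 0$)
$a{\left(F,g \right)} = \frac{21 + F}{-16 + F + g}$ ($a{\left(F,g \right)} = \frac{F + 21}{g + \left(F - 16\right)} = \frac{21 + F}{g + \left(F - 16\right)} = \frac{21 + F}{g + \left(-16 + F\right)} = \frac{21 + F}{-16 + F + g}$)
$a{\left(W{\left(-9 \right)},3^{2} \right)} + 46890 = \frac{21 + 0}{-16 + 0 + 3^{2}} + 46890 = \frac{1}{-16 + 0 + 9} \cdot 21 + 46890 = \frac{1}{-7} \cdot 21 + 46890 = \left(- \frac{1}{7}\right) 21 + 46890 = -3 + 46890 = 46887$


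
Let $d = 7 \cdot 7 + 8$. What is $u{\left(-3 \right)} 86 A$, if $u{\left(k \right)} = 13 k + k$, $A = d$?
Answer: $-205884$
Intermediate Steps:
$d = 57$ ($d = 49 + 8 = 57$)
$A = 57$
$u{\left(k \right)} = 14 k$
$u{\left(-3 \right)} 86 A = 14 \left(-3\right) 86 \cdot 57 = \left(-42\right) 86 \cdot 57 = \left(-3612\right) 57 = -205884$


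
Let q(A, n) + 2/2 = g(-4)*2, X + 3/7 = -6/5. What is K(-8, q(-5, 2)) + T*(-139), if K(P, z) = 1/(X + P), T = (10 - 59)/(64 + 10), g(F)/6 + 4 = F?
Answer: 2292717/24938 ≈ 91.937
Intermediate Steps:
X = -57/35 (X = -3/7 - 6/5 = -57/35 ≈ -1.6286)
g(F) = -24 + 6*F
q(A, n) = -97 (q(A, n) = -1 + (-24 + 6*(-4))*2 = -1 + (-24 - 24)*2 = -1 - 48*2 = -1 - 96 = -97)
T = -49/74 ≈ -0.66216
K(P, z) = 1/(-57/35 + P)
K(-8, q(-5, 2)) + T*(-139) = 35/(-57 + 35*(-8)) - 49/74*(-139) = 35/(-57 - 280) + 6811/74 = 35/(-337) + 6811/74 = 35*(-1/337) + 6811/74 = -35/337 + 6811/74 = 2292717/24938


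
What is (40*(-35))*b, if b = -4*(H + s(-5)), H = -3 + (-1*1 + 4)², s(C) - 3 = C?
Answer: 22400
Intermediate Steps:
s(C) = 3 + C
H = 6 (H = -3 + (-1 + 4)² = -3 + 3² = -3 + 9 = 6)
b = -16 (b = -4*(6 + (3 - 5)) = -4*(6 - 2) = -4*4 = -16)
(40*(-35))*b = (40*(-35))*(-16) = -1400*(-16) = 22400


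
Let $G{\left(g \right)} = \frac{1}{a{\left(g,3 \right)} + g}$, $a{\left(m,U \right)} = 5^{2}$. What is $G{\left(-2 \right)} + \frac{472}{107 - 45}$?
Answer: $\frac{5459}{713} \approx 7.6564$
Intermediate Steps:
$a{\left(m,U \right)} = 25$
$G{\left(g \right)} = \frac{1}{25 + g}$
$G{\left(-2 \right)} + \frac{472}{107 - 45} = \frac{1}{25 - 2} + \frac{472}{107 - 45} = \frac{1}{23} + \frac{472}{107 - 45} = \frac{1}{23} + \frac{472}{62} = \frac{1}{23} + 472 \cdot \frac{1}{62} = \frac{1}{23} + \frac{236}{31} = \frac{5459}{713}$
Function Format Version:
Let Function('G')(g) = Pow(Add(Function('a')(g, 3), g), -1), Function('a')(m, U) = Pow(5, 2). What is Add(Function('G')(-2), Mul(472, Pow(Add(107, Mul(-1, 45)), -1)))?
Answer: Rational(5459, 713) ≈ 7.6564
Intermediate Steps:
Function('a')(m, U) = 25
Function('G')(g) = Pow(Add(25, g), -1)
Add(Function('G')(-2), Mul(472, Pow(Add(107, Mul(-1, 45)), -1))) = Add(Pow(Add(25, -2), -1), Mul(472, Pow(Add(107, Mul(-1, 45)), -1))) = Add(Pow(23, -1), Mul(472, Pow(Add(107, -45), -1))) = Add(Rational(1, 23), Mul(472, Pow(62, -1))) = Add(Rational(1, 23), Mul(472, Rational(1, 62))) = Add(Rational(1, 23), Rational(236, 31)) = Rational(5459, 713)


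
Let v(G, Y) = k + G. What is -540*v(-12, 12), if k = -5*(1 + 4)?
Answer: 19980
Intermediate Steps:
k = -25 (k = -5*5 = -25)
v(G, Y) = -25 + G
-540*v(-12, 12) = -540*(-25 - 12) = -540*(-37) = 19980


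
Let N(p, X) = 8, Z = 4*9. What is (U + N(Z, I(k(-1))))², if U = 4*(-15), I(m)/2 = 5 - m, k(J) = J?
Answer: 2704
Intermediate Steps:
Z = 36
I(m) = 10 - 2*m (I(m) = 2*(5 - m) = 10 - 2*m)
U = -60
(U + N(Z, I(k(-1))))² = (-60 + 8)² = (-52)² = 2704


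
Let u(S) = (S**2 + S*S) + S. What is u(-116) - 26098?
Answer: 698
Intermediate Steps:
u(S) = S + 2*S**2 (u(S) = (S**2 + S**2) + S = 2*S**2 + S = S + 2*S**2)
u(-116) - 26098 = -116*(1 + 2*(-116)) - 26098 = -116*(1 - 232) - 26098 = -116*(-231) - 26098 = 26796 - 26098 = 698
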